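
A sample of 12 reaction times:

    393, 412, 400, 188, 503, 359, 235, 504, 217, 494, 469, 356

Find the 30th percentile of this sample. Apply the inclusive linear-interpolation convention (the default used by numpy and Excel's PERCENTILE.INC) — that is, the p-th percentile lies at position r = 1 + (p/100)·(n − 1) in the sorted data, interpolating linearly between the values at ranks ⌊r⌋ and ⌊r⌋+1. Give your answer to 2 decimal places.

Sorted: 188, 217, 235, 356, 359, 393, 400, 412, 469, 494, 503, 504.
n = 12.
r = 1 + (30/100)·(12 − 1) = 1 + 3.3 = 4.3.
Rank 4 is 356 and rank 5 is 359.
Interpolate: 356 + 0.3·(359 − 356) = 356 + 0.3·3 = 356.9.

356.90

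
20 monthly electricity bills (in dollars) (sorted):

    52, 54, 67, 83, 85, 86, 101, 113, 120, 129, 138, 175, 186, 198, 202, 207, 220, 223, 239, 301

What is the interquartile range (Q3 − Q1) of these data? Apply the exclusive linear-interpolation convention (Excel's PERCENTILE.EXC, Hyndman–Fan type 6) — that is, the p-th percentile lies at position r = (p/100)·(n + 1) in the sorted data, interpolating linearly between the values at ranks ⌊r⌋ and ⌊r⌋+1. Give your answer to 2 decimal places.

n = 20.
P25: r = 5.25; ranks 5–6 are 85, 86; interpolating gives 85.25.
P75: r = 15.75; ranks 15–16 are 202, 207; interpolating gives 205.75.
Difference: 205.75 − 85.25 = 120.5.

120.50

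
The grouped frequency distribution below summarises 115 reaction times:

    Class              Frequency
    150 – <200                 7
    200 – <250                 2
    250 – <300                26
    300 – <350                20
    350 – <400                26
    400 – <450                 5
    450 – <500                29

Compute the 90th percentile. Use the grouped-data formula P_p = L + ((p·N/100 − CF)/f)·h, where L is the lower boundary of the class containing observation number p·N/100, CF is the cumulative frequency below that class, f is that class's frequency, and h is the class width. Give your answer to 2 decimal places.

480.17

N = 115; target position k = 90/100 · 115 = 103.5.
Cumulative frequencies: 7, 9, 35, 55, 81, 86, 115.
Observation 103.5 falls in the class 450 – <500.
L = 450, CF = 86, f = 29, h = 50.
P90 = 450 + ((103.5 − 86)/29)·50 = 450 + 30.1724 = 480.172.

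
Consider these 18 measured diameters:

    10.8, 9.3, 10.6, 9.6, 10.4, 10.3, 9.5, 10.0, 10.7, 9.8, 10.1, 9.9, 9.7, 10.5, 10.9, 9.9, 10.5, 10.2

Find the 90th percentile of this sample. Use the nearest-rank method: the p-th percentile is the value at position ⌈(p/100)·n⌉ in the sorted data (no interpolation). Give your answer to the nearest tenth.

Sorted: 9.3, 9.5, 9.6, 9.7, 9.8, 9.9, 9.9, 10.0, 10.1, 10.2, 10.3, 10.4, 10.5, 10.5, 10.6, 10.7, 10.8, 10.9.
n = 18.
Position = ⌈90/100 · 18⌉ = ⌈16.2⌉ = 17.
The value at rank 17 is 10.8.

10.8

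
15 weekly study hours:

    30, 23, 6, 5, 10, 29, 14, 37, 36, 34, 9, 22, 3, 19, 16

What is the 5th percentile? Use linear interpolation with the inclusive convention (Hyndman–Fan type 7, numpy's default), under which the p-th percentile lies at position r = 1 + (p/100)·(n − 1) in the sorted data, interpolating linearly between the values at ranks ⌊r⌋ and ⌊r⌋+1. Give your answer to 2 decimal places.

4.40

Sorted: 3, 5, 6, 9, 10, 14, 16, 19, 22, 23, 29, 30, 34, 36, 37.
n = 15.
r = 1 + (5/100)·(15 − 1) = 1 + 0.7 = 1.7.
Rank 1 is 3 and rank 2 is 5.
Interpolate: 3 + 0.7·(5 − 3) = 3 + 0.7·2 = 4.4.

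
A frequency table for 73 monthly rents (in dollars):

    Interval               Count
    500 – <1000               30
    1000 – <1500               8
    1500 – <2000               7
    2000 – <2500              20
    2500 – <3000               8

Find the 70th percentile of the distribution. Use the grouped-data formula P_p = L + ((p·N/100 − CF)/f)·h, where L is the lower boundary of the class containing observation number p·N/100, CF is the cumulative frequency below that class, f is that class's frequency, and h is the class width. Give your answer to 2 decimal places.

N = 73; target position k = 70/100 · 73 = 51.1.
Cumulative frequencies: 30, 38, 45, 65, 73.
Observation 51.1 falls in the class 2000 – <2500.
L = 2000, CF = 45, f = 20, h = 500.
P70 = 2000 + ((51.1 − 45)/20)·500 = 2000 + 152.5 = 2152.5.

2152.50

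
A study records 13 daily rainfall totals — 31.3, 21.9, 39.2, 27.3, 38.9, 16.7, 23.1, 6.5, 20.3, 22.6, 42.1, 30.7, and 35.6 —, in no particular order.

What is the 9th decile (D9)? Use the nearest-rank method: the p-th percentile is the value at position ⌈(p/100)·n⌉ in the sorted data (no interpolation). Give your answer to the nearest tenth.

Sorted: 6.5, 16.7, 20.3, 21.9, 22.6, 23.1, 27.3, 30.7, 31.3, 35.6, 38.9, 39.2, 42.1.
n = 13.
Position = ⌈90/100 · 13⌉ = ⌈11.7⌉ = 12.
The value at rank 12 is 39.2.

39.2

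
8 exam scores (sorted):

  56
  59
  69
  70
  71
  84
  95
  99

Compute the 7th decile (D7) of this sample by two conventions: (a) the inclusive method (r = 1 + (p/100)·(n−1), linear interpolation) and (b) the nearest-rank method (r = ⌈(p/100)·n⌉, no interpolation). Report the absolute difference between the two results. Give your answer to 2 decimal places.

1.30

n = 8.
(a) r = 5.9; between ranks 5 (71) and 6 (84): 82.7.
(b) the nearest-rank method: rank 6 → 84.
|82.7 − 84| = 1.3.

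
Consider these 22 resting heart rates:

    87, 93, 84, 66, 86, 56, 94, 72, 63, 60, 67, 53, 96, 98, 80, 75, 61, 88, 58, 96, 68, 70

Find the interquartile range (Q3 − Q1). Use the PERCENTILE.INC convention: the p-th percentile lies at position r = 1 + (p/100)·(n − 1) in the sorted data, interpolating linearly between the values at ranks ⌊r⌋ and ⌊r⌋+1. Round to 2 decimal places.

Sorted: 53, 56, 58, 60, 61, 63, 66, 67, 68, 70, 72, 75, 80, 84, 86, 87, 88, 93, 94, 96, 96, 98.
n = 22.
P25: r = 6.25; ranks 6–7 are 63, 66; interpolating gives 63.75.
P75: r = 16.75; ranks 16–17 are 87, 88; interpolating gives 87.75.
Difference: 87.75 − 63.75 = 24.

24.00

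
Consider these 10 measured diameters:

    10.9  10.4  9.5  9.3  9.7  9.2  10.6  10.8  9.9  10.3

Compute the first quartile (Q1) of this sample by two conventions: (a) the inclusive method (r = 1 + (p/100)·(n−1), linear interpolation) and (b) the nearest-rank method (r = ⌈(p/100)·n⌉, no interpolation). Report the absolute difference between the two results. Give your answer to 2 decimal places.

Sorted: 9.2, 9.3, 9.5, 9.7, 9.9, 10.3, 10.4, 10.6, 10.8, 10.9.
n = 10.
(a) r = 3.25; between ranks 3 (9.5) and 4 (9.7): 9.55.
(b) the nearest-rank method: rank 3 → 9.5.
|9.55 − 9.5| = 0.05.

0.05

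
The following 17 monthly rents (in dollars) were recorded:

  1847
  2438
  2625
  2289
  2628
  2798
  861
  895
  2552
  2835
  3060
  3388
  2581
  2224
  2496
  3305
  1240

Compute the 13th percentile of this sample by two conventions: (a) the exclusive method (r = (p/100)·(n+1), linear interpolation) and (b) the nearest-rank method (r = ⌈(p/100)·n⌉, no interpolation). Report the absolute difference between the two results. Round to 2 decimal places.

227.70

Sorted: 861, 895, 1240, 1847, 2224, 2289, 2438, 2496, 2552, 2581, 2625, 2628, 2798, 2835, 3060, 3305, 3388.
n = 17.
(a) r = 2.34; between ranks 2 (895) and 3 (1240): 1012.3.
(b) the nearest-rank method: rank 3 → 1240.
|1012.3 − 1240| = 227.7.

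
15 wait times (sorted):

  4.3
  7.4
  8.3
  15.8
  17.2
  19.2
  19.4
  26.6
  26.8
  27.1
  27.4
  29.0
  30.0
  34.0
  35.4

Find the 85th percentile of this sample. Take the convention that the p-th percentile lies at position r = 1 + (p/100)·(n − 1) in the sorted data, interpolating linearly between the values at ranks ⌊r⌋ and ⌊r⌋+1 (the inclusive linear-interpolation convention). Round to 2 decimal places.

29.90

n = 15.
r = 1 + (85/100)·(15 − 1) = 1 + 11.9 = 12.9.
Rank 12 is 29.0 and rank 13 is 30.0.
Interpolate: 29.0 + 0.9·(30.0 − 29.0) = 29.0 + 0.9·1 = 29.9.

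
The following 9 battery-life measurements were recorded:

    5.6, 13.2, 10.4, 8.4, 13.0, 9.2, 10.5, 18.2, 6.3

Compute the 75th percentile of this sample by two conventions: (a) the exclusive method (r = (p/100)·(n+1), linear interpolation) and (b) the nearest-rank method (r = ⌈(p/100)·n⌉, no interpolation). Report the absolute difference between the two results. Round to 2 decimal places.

0.10

Sorted: 5.6, 6.3, 8.4, 9.2, 10.4, 10.5, 13.0, 13.2, 18.2.
n = 9.
(a) r = 7.5; between ranks 7 (13.0) and 8 (13.2): 13.1.
(b) the nearest-rank method: rank 7 → 13.
|13.1 − 13| = 0.1.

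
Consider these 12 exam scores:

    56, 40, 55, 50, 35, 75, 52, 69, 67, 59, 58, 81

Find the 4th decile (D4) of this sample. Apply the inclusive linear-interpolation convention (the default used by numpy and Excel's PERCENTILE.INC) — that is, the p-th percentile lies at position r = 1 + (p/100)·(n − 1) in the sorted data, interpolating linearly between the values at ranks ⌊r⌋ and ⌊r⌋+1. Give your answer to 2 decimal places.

55.40

Sorted: 35, 40, 50, 52, 55, 56, 58, 59, 67, 69, 75, 81.
n = 12.
r = 1 + (40/100)·(12 − 1) = 1 + 4.4 = 5.4.
Rank 5 is 55 and rank 6 is 56.
Interpolate: 55 + 0.4·(56 − 55) = 55 + 0.4·1 = 55.4.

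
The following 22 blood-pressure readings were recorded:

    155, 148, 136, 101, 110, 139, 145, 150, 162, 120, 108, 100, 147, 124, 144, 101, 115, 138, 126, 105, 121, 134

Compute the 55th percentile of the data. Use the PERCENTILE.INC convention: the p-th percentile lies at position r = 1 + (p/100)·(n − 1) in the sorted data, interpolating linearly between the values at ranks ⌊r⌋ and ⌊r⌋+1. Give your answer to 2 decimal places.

Sorted: 100, 101, 101, 105, 108, 110, 115, 120, 121, 124, 126, 134, 136, 138, 139, 144, 145, 147, 148, 150, 155, 162.
n = 22.
r = 1 + (55/100)·(22 − 1) = 1 + 11.55 = 12.55.
Rank 12 is 134 and rank 13 is 136.
Interpolate: 134 + 0.55·(136 − 134) = 134 + 0.55·2 = 135.1.

135.10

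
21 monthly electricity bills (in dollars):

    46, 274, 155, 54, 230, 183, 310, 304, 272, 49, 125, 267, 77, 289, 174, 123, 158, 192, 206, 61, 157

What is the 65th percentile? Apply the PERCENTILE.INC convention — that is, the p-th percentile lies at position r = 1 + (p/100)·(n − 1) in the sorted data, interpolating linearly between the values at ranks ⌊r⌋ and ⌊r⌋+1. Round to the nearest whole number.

Sorted: 46, 49, 54, 61, 77, 123, 125, 155, 157, 158, 174, 183, 192, 206, 230, 267, 272, 274, 289, 304, 310.
n = 21.
r = 1 + (65/100)·(21 − 1) = 1 + 13 = 14.
r is an integer, so P65 is the value at rank 14: 206.

206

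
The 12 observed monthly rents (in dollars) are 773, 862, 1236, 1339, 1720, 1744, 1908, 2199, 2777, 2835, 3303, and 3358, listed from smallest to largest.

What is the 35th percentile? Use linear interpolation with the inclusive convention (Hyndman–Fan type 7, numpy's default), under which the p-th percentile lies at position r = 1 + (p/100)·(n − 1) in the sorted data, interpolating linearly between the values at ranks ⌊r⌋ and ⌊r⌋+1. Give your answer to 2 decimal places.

1662.85

n = 12.
r = 1 + (35/100)·(12 − 1) = 1 + 3.85 = 4.85.
Rank 4 is 1339 and rank 5 is 1720.
Interpolate: 1339 + 0.85·(1720 − 1339) = 1339 + 0.85·381 = 1662.85.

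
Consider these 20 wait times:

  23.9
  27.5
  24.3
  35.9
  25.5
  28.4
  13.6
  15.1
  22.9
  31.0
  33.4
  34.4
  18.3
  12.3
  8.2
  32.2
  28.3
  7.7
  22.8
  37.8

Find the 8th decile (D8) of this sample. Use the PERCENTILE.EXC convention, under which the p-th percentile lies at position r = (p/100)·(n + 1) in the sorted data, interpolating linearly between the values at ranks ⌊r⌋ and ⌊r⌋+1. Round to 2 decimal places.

Sorted: 7.7, 8.2, 12.3, 13.6, 15.1, 18.3, 22.8, 22.9, 23.9, 24.3, 25.5, 27.5, 28.3, 28.4, 31.0, 32.2, 33.4, 34.4, 35.9, 37.8.
n = 20.
r = (80/100)·(20 + 1) = 16.8.
Rank 16 is 32.2 and rank 17 is 33.4.
Interpolate: 32.2 + 0.8·(33.4 − 32.2) = 32.2 + 0.8·1.2 = 33.16.

33.16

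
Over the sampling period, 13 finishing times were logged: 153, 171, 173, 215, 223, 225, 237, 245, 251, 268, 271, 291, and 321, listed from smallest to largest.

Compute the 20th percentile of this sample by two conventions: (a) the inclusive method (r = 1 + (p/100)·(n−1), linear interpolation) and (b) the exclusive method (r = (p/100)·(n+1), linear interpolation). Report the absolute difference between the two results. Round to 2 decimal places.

n = 13.
(a) r = 3.4; between ranks 3 (173) and 4 (215): 189.8.
(b) r = 2.8; between ranks 2 (171) and 3 (173): 172.6.
|189.8 − 172.6| = 17.2.

17.20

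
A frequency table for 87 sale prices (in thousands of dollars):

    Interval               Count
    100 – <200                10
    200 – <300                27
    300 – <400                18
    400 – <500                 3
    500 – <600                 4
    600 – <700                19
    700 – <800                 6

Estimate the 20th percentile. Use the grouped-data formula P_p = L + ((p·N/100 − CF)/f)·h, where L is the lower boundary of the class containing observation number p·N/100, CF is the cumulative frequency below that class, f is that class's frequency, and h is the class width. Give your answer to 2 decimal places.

N = 87; target position k = 20/100 · 87 = 17.4.
Cumulative frequencies: 10, 37, 55, 58, 62, 81, 87.
Observation 17.4 falls in the class 200 – <300.
L = 200, CF = 10, f = 27, h = 100.
P20 = 200 + ((17.4 − 10)/27)·100 = 200 + 27.4074 = 227.407.

227.41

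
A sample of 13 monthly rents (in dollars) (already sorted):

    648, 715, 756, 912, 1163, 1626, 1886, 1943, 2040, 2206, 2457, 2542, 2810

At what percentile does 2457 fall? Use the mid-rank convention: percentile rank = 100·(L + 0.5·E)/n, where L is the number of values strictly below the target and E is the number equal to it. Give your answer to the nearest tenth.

Count below 2457: L = 10; count equal: E = 1; n = 13.
Percentile rank = 100·(10 + 0.5·1)/13 = 100·10.5/13 = 80.77.

80.8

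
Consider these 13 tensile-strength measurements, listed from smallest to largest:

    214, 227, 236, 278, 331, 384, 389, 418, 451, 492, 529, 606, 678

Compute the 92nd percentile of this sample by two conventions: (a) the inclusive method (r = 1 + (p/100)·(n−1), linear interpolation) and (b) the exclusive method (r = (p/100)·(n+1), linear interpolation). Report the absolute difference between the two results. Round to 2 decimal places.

60.48

n = 13.
(a) r = 12.04; between ranks 12 (606) and 13 (678): 608.88.
(b) r = 12.88; between ranks 12 (606) and 13 (678): 669.36.
|608.88 − 669.36| = 60.48.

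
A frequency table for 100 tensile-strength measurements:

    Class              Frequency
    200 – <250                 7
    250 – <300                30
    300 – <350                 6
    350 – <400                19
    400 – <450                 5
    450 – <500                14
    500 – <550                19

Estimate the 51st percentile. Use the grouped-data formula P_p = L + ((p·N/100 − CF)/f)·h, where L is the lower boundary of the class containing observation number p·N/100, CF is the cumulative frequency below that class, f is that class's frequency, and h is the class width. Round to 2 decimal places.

371.05

N = 100; target position k = 51/100 · 100 = 51.
Cumulative frequencies: 7, 37, 43, 62, 67, 81, 100.
Observation 51 falls in the class 350 – <400.
L = 350, CF = 43, f = 19, h = 50.
P51 = 350 + ((51 − 43)/19)·50 = 350 + 21.0526 = 371.053.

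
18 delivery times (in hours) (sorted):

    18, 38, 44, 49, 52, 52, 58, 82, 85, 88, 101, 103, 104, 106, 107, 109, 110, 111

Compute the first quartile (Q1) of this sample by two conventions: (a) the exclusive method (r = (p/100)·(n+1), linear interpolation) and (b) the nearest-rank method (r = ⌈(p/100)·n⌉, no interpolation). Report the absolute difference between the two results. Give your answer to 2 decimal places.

n = 18.
(a) r = 4.75; between ranks 4 (49) and 5 (52): 51.25.
(b) the nearest-rank method: rank 5 → 52.
|51.25 − 52| = 0.75.

0.75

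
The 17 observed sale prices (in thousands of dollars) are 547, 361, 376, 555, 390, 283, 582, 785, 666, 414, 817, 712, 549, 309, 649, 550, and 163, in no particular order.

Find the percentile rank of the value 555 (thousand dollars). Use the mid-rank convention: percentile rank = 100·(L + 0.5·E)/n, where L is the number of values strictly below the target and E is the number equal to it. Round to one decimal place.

61.8

Sorted: 163, 283, 309, 361, 376, 390, 414, 547, 549, 550, 555, 582, 649, 666, 712, 785, 817.
Count below 555: L = 10; count equal: E = 1; n = 17.
Percentile rank = 100·(10 + 0.5·1)/17 = 100·10.5/17 = 61.76.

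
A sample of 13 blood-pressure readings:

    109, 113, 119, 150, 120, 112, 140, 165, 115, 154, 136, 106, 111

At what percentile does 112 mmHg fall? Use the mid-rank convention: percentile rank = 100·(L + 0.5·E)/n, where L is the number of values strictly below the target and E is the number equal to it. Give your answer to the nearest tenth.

26.9

Sorted: 106, 109, 111, 112, 113, 115, 119, 120, 136, 140, 150, 154, 165.
Count below 112: L = 3; count equal: E = 1; n = 13.
Percentile rank = 100·(3 + 0.5·1)/13 = 100·3.5/13 = 26.92.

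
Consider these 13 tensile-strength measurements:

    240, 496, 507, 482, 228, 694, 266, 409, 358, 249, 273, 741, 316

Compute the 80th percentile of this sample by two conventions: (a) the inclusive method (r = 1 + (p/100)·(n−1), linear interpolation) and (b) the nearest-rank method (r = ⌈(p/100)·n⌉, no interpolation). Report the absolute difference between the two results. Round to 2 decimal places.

4.40

Sorted: 228, 240, 249, 266, 273, 316, 358, 409, 482, 496, 507, 694, 741.
n = 13.
(a) r = 10.6; between ranks 10 (496) and 11 (507): 502.6.
(b) the nearest-rank method: rank 11 → 507.
|502.6 − 507| = 4.4.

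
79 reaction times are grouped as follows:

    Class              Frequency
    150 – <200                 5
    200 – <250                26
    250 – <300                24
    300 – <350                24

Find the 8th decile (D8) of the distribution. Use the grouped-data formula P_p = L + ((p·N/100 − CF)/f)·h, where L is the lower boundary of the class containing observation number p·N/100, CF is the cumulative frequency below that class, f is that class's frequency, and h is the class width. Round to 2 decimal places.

N = 79; target position k = 80/100 · 79 = 63.2.
Cumulative frequencies: 5, 31, 55, 79.
Observation 63.2 falls in the class 300 – <350.
L = 300, CF = 55, f = 24, h = 50.
P80 = 300 + ((63.2 − 55)/24)·50 = 300 + 17.0833 = 317.083.

317.08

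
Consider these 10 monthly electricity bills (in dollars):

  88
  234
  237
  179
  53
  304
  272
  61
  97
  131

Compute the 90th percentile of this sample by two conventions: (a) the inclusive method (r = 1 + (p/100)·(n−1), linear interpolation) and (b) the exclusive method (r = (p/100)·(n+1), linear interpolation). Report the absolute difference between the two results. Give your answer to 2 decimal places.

Sorted: 53, 61, 88, 97, 131, 179, 234, 237, 272, 304.
n = 10.
(a) r = 9.1; between ranks 9 (272) and 10 (304): 275.2.
(b) r = 9.9; between ranks 9 (272) and 10 (304): 300.8.
|275.2 − 300.8| = 25.6.

25.60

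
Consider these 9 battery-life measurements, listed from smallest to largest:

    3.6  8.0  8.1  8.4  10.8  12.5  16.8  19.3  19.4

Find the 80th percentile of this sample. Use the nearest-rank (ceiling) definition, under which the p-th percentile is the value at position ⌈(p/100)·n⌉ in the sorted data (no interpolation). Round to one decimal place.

19.3

n = 9.
Position = ⌈80/100 · 9⌉ = ⌈7.2⌉ = 8.
The value at rank 8 is 19.3.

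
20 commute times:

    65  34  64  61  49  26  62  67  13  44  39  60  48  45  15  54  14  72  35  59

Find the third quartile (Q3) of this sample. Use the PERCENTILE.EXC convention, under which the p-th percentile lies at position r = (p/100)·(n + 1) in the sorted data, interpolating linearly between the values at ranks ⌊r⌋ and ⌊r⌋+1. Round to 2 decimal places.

61.75

Sorted: 13, 14, 15, 26, 34, 35, 39, 44, 45, 48, 49, 54, 59, 60, 61, 62, 64, 65, 67, 72.
n = 20.
r = (75/100)·(20 + 1) = 15.75.
Rank 15 is 61 and rank 16 is 62.
Interpolate: 61 + 0.75·(62 − 61) = 61 + 0.75·1 = 61.75.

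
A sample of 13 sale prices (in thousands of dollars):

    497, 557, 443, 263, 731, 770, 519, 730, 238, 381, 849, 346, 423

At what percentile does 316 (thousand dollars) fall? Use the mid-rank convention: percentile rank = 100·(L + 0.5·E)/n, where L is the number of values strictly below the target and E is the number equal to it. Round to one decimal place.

15.4

Sorted: 238, 263, 346, 381, 423, 443, 497, 519, 557, 730, 731, 770, 849.
Count below 316: L = 2; count equal: E = 0; n = 13.
Percentile rank = 100·(2 + 0.5·0)/13 = 100·2/13 = 15.38.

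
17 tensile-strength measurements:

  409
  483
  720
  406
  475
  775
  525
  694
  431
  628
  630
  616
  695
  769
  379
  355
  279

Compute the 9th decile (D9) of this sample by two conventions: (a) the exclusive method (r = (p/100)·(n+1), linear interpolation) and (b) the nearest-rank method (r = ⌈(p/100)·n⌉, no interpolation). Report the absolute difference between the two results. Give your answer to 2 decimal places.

Sorted: 279, 355, 379, 406, 409, 431, 475, 483, 525, 616, 628, 630, 694, 695, 720, 769, 775.
n = 17.
(a) r = 16.2; between ranks 16 (769) and 17 (775): 770.2.
(b) the nearest-rank method: rank 16 → 769.
|770.2 − 769| = 1.2.

1.20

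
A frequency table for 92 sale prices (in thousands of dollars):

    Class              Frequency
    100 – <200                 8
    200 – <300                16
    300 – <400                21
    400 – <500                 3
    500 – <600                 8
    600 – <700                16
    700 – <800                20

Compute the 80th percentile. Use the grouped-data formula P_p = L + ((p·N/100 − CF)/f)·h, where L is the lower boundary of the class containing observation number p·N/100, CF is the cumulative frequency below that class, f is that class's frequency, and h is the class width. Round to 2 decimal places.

708.00

N = 92; target position k = 80/100 · 92 = 73.6.
Cumulative frequencies: 8, 24, 45, 48, 56, 72, 92.
Observation 73.6 falls in the class 700 – <800.
L = 700, CF = 72, f = 20, h = 100.
P80 = 700 + ((73.6 − 72)/20)·100 = 700 + 8 = 708.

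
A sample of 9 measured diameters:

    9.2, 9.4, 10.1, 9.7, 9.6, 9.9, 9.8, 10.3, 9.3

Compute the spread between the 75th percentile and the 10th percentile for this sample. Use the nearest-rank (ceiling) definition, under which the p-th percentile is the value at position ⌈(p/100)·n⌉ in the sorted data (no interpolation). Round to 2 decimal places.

Sorted: 9.2, 9.3, 9.4, 9.6, 9.7, 9.8, 9.9, 10.1, 10.3.
n = 9.
P10: rank ⌈10/100·9⌉ = 1 → 9.2.
P75: rank ⌈75/100·9⌉ = 7 → 9.9.
Difference: 9.9 − 9.2 = 0.7.

0.70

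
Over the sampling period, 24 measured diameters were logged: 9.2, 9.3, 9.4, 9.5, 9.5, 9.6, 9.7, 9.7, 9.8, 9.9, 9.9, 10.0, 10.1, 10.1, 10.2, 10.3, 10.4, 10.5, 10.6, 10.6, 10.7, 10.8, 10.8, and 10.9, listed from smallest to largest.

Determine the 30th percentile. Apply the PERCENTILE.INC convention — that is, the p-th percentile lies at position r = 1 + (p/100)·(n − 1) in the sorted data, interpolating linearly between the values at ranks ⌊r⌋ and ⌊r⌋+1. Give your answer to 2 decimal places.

n = 24.
r = 1 + (30/100)·(24 − 1) = 1 + 6.9 = 7.9.
Rank 7 is 9.7 and rank 8 is 9.7.
Interpolate: 9.7 + 0.9·(9.7 − 9.7) = 9.7 + 0.9·0 = 9.7.

9.70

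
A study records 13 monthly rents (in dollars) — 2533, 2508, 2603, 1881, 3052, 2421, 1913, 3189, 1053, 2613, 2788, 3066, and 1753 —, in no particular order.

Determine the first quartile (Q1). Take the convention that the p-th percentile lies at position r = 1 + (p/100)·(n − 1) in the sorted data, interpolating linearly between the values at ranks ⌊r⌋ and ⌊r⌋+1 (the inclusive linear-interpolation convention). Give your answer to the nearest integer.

Sorted: 1053, 1753, 1881, 1913, 2421, 2508, 2533, 2603, 2613, 2788, 3052, 3066, 3189.
n = 13.
r = 1 + (25/100)·(13 − 1) = 1 + 3 = 4.
r is an integer, so P25 is the value at rank 4: 1913.

1913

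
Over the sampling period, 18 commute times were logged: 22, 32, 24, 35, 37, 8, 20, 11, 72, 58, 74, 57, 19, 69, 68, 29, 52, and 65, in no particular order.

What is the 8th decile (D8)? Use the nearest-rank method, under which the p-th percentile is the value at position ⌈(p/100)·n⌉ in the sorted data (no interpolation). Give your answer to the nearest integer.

68

Sorted: 8, 11, 19, 20, 22, 24, 29, 32, 35, 37, 52, 57, 58, 65, 68, 69, 72, 74.
n = 18.
Position = ⌈80/100 · 18⌉ = ⌈14.4⌉ = 15.
The value at rank 15 is 68.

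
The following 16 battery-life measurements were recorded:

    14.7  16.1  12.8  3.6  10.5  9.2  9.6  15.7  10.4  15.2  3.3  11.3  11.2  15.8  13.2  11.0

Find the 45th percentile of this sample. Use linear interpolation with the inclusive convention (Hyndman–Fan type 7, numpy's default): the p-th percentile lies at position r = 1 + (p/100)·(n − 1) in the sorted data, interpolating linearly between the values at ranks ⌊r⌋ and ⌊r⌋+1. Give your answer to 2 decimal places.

Sorted: 3.3, 3.6, 9.2, 9.6, 10.4, 10.5, 11.0, 11.2, 11.3, 12.8, 13.2, 14.7, 15.2, 15.7, 15.8, 16.1.
n = 16.
r = 1 + (45/100)·(16 − 1) = 1 + 6.75 = 7.75.
Rank 7 is 11.0 and rank 8 is 11.2.
Interpolate: 11.0 + 0.75·(11.2 − 11.0) = 11.0 + 0.75·0.2 = 11.15.

11.15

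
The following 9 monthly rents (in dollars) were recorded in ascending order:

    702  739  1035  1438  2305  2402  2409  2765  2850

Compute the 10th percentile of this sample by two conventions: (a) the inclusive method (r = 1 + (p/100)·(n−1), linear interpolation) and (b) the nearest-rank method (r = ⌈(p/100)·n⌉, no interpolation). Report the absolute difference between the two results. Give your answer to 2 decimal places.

29.60

n = 9.
(a) r = 1.8; between ranks 1 (702) and 2 (739): 731.6.
(b) the nearest-rank method: rank 1 → 702.
|731.6 − 702| = 29.6.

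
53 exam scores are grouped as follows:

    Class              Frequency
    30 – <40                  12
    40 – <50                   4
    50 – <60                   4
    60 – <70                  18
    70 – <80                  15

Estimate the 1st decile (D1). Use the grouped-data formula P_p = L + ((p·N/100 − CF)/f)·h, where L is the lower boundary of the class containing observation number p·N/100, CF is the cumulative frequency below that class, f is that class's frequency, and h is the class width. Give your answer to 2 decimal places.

34.42

N = 53; target position k = 10/100 · 53 = 5.3.
Cumulative frequencies: 12, 16, 20, 38, 53.
Observation 5.3 falls in the class 30 – <40.
L = 30, CF = 0, f = 12, h = 10.
P10 = 30 + ((5.3 − 0)/12)·10 = 30 + 4.41667 = 34.4167.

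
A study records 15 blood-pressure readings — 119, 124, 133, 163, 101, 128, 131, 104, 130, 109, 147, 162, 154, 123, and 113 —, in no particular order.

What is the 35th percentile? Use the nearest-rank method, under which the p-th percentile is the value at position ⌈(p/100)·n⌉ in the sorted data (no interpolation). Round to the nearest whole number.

Sorted: 101, 104, 109, 113, 119, 123, 124, 128, 130, 131, 133, 147, 154, 162, 163.
n = 15.
Position = ⌈35/100 · 15⌉ = ⌈5.25⌉ = 6.
The value at rank 6 is 123.

123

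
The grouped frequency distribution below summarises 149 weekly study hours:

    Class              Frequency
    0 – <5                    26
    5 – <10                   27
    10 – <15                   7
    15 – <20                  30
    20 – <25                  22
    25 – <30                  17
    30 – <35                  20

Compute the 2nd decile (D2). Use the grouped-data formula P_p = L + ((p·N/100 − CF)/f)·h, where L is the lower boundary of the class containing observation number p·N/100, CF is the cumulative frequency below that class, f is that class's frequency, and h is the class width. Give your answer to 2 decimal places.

N = 149; target position k = 20/100 · 149 = 29.8.
Cumulative frequencies: 26, 53, 60, 90, 112, 129, 149.
Observation 29.8 falls in the class 5 – <10.
L = 5, CF = 26, f = 27, h = 5.
P20 = 5 + ((29.8 − 26)/27)·5 = 5 + 0.703704 = 5.7037.

5.70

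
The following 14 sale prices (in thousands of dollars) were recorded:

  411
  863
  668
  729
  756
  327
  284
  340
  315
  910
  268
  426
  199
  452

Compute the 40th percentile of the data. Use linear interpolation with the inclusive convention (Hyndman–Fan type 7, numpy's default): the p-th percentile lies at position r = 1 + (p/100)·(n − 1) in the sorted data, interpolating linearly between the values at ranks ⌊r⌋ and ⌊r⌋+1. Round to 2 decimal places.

354.20

Sorted: 199, 268, 284, 315, 327, 340, 411, 426, 452, 668, 729, 756, 863, 910.
n = 14.
r = 1 + (40/100)·(14 − 1) = 1 + 5.2 = 6.2.
Rank 6 is 340 and rank 7 is 411.
Interpolate: 340 + 0.2·(411 − 340) = 340 + 0.2·71 = 354.2.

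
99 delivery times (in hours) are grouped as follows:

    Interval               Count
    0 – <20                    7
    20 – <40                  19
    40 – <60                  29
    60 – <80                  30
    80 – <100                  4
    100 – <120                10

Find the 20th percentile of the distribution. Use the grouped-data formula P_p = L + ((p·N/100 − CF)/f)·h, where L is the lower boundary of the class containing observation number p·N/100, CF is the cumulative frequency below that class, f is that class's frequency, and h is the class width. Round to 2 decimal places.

33.47

N = 99; target position k = 20/100 · 99 = 19.8.
Cumulative frequencies: 7, 26, 55, 85, 89, 99.
Observation 19.8 falls in the class 20 – <40.
L = 20, CF = 7, f = 19, h = 20.
P20 = 20 + ((19.8 − 7)/19)·20 = 20 + 13.4737 = 33.4737.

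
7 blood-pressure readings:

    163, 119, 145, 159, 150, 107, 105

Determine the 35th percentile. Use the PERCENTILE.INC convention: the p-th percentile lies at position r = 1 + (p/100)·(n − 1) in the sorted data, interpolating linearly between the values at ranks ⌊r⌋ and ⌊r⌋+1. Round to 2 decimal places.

Sorted: 105, 107, 119, 145, 150, 159, 163.
n = 7.
r = 1 + (35/100)·(7 − 1) = 1 + 2.1 = 3.1.
Rank 3 is 119 and rank 4 is 145.
Interpolate: 119 + 0.1·(145 − 119) = 119 + 0.1·26 = 121.6.

121.60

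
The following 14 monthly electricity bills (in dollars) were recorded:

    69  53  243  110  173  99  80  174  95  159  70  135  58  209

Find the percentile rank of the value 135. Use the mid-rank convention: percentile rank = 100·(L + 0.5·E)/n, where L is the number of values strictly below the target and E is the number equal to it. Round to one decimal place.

Sorted: 53, 58, 69, 70, 80, 95, 99, 110, 135, 159, 173, 174, 209, 243.
Count below 135: L = 8; count equal: E = 1; n = 14.
Percentile rank = 100·(8 + 0.5·1)/14 = 100·8.5/14 = 60.71.

60.7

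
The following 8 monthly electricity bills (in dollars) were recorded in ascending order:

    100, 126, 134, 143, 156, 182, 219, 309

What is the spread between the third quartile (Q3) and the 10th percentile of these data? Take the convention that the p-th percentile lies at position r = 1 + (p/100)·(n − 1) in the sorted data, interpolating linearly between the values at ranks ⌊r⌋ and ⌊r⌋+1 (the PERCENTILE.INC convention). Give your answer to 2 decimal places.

73.05

n = 8.
P10: r = 1.7; ranks 1–2 are 100, 126; interpolating gives 118.2.
P75: r = 6.25; ranks 6–7 are 182, 219; interpolating gives 191.25.
Difference: 191.25 − 118.2 = 73.05.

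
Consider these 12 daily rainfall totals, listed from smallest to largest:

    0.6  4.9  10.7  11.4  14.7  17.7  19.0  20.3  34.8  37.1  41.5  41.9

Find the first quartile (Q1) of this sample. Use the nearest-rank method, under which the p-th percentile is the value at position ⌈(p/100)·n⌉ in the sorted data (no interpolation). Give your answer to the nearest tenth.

10.7

n = 12.
Position = ⌈25/100 · 12⌉ = ⌈3⌉ = 3.
The value at rank 3 is 10.7.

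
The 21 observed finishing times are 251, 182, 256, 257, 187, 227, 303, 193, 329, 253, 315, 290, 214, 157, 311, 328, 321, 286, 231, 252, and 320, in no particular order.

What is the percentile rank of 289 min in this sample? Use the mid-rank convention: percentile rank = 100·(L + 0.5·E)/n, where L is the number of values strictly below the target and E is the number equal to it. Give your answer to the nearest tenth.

61.9

Sorted: 157, 182, 187, 193, 214, 227, 231, 251, 252, 253, 256, 257, 286, 290, 303, 311, 315, 320, 321, 328, 329.
Count below 289: L = 13; count equal: E = 0; n = 21.
Percentile rank = 100·(13 + 0.5·0)/21 = 100·13/21 = 61.9.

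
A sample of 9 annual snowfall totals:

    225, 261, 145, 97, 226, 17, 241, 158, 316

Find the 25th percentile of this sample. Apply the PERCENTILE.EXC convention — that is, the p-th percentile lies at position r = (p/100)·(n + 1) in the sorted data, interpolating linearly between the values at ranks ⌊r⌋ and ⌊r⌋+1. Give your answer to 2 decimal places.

121.00

Sorted: 17, 97, 145, 158, 225, 226, 241, 261, 316.
n = 9.
r = (25/100)·(9 + 1) = 2.5.
Rank 2 is 97 and rank 3 is 145.
Interpolate: 97 + 0.5·(145 − 97) = 97 + 0.5·48 = 121.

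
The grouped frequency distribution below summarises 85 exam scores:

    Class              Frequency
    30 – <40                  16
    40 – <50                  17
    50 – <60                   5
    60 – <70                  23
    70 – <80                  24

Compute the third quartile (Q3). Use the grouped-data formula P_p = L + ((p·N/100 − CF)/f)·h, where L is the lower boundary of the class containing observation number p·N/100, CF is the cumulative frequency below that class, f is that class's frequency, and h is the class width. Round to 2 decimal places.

N = 85; target position k = 75/100 · 85 = 63.75.
Cumulative frequencies: 16, 33, 38, 61, 85.
Observation 63.75 falls in the class 70 – <80.
L = 70, CF = 61, f = 24, h = 10.
P75 = 70 + ((63.75 − 61)/24)·10 = 70 + 1.14583 = 71.1458.

71.15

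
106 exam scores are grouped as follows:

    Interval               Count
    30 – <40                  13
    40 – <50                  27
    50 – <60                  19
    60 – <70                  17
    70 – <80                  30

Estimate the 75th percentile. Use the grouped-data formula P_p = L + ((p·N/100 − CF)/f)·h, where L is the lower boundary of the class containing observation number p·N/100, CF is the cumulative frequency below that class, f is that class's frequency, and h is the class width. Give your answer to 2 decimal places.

N = 106; target position k = 75/100 · 106 = 79.5.
Cumulative frequencies: 13, 40, 59, 76, 106.
Observation 79.5 falls in the class 70 – <80.
L = 70, CF = 76, f = 30, h = 10.
P75 = 70 + ((79.5 − 76)/30)·10 = 70 + 1.16667 = 71.1667.

71.17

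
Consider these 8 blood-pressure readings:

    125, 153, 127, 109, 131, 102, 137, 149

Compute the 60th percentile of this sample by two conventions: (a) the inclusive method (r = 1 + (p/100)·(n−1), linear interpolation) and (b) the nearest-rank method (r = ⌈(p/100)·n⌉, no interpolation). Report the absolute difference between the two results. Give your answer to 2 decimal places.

1.20

Sorted: 102, 109, 125, 127, 131, 137, 149, 153.
n = 8.
(a) r = 5.2; between ranks 5 (131) and 6 (137): 132.2.
(b) the nearest-rank method: rank 5 → 131.
|132.2 − 131| = 1.2.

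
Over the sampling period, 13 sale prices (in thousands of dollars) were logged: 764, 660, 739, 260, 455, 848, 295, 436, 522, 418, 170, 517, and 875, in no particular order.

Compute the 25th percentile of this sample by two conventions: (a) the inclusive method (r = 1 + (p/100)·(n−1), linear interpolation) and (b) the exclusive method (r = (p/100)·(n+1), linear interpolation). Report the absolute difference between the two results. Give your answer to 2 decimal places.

61.50

Sorted: 170, 260, 295, 418, 436, 455, 517, 522, 660, 739, 764, 848, 875.
n = 13.
(a) r = 4 → value at rank 4 = 418.
(b) r = 3.5; between ranks 3 (295) and 4 (418): 356.5.
|418 − 356.5| = 61.5.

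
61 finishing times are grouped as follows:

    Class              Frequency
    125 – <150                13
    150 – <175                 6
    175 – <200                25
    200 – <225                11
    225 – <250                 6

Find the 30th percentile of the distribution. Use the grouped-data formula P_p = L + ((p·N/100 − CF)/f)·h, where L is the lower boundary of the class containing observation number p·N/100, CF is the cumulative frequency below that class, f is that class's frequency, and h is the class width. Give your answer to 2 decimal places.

172.08

N = 61; target position k = 30/100 · 61 = 18.3.
Cumulative frequencies: 13, 19, 44, 55, 61.
Observation 18.3 falls in the class 150 – <175.
L = 150, CF = 13, f = 6, h = 25.
P30 = 150 + ((18.3 − 13)/6)·25 = 150 + 22.0833 = 172.083.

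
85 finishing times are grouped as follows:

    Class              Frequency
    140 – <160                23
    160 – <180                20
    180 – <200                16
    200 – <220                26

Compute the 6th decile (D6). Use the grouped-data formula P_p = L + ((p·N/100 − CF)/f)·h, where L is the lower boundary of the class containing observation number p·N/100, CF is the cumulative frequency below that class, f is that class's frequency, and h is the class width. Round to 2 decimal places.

190.00

N = 85; target position k = 60/100 · 85 = 51.
Cumulative frequencies: 23, 43, 59, 85.
Observation 51 falls in the class 180 – <200.
L = 180, CF = 43, f = 16, h = 20.
P60 = 180 + ((51 − 43)/16)·20 = 180 + 10 = 190.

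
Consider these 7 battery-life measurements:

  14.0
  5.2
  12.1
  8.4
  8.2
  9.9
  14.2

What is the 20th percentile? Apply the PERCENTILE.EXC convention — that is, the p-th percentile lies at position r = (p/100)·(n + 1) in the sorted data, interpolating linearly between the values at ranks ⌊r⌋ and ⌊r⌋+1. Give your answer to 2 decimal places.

7.00

Sorted: 5.2, 8.2, 8.4, 9.9, 12.1, 14.0, 14.2.
n = 7.
r = (20/100)·(7 + 1) = 1.6.
Rank 1 is 5.2 and rank 2 is 8.2.
Interpolate: 5.2 + 0.6·(8.2 − 5.2) = 5.2 + 0.6·3 = 7.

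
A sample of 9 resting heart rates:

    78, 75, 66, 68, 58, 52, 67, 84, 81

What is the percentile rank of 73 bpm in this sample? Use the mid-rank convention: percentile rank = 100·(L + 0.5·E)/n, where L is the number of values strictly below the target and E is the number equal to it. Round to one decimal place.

Sorted: 52, 58, 66, 67, 68, 75, 78, 81, 84.
Count below 73: L = 5; count equal: E = 0; n = 9.
Percentile rank = 100·(5 + 0.5·0)/9 = 100·5/9 = 55.56.

55.6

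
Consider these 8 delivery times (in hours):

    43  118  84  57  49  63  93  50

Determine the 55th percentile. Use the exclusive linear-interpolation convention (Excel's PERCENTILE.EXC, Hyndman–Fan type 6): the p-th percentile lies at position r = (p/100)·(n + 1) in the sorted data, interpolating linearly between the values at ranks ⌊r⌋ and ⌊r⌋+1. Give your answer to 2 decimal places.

Sorted: 43, 49, 50, 57, 63, 84, 93, 118.
n = 8.
r = (55/100)·(8 + 1) = 4.95.
Rank 4 is 57 and rank 5 is 63.
Interpolate: 57 + 0.95·(63 − 57) = 57 + 0.95·6 = 62.7.

62.70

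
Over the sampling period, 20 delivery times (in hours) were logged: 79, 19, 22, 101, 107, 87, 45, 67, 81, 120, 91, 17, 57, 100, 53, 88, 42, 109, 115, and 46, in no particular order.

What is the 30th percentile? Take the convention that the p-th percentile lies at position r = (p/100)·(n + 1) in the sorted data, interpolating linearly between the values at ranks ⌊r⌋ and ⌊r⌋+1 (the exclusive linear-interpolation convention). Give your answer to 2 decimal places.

Sorted: 17, 19, 22, 42, 45, 46, 53, 57, 67, 79, 81, 87, 88, 91, 100, 101, 107, 109, 115, 120.
n = 20.
r = (30/100)·(20 + 1) = 6.3.
Rank 6 is 46 and rank 7 is 53.
Interpolate: 46 + 0.3·(53 − 46) = 46 + 0.3·7 = 48.1.

48.10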